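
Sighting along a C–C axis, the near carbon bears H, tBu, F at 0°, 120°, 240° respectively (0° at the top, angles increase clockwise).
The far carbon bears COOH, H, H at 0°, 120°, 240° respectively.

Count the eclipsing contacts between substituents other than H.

Every eclipsing pair involves H, so the count is 0.

0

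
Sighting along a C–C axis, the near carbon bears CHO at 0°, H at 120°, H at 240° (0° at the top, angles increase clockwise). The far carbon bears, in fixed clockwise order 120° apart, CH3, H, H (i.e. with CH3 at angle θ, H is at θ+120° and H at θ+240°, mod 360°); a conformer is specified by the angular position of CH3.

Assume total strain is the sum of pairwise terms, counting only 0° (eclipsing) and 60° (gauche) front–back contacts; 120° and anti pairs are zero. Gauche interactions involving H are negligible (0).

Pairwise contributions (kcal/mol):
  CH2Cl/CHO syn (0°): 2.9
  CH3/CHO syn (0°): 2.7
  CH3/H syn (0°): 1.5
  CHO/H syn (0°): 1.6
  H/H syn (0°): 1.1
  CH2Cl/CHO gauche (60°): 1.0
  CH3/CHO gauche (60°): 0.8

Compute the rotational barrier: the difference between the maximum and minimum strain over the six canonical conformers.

CH3 at 0° (eclipsed): CHO–CH3 eclipsed, H–H eclipsed, H–H eclipsed; 2.7 + 1.1 + 1.1 = 4.9 kcal/mol.
CH3 at 60° (staggered): CHO–CH3 gauche; 0.8 = 0.8 kcal/mol.
CH3 at 120° (eclipsed): CHO–H eclipsed, H–CH3 eclipsed, H–H eclipsed; 1.6 + 1.5 + 1.1 = 4.2 kcal/mol.
CH3 at 180° (staggered): no non-H gauche contacts → 0.0 kcal/mol.
CH3 at 240° (eclipsed): CHO–H eclipsed, H–H eclipsed, H–CH3 eclipsed; 1.6 + 1.1 + 1.5 = 4.2 kcal/mol.
CH3 at 300° (staggered): CHO–CH3 gauche; 0.8 = 0.8 kcal/mol.
Max at 0° (4.9 kcal/mol), min at 180° (0.0 kcal/mol); barrier = 4.9 kcal/mol.

4.9 kcal/mol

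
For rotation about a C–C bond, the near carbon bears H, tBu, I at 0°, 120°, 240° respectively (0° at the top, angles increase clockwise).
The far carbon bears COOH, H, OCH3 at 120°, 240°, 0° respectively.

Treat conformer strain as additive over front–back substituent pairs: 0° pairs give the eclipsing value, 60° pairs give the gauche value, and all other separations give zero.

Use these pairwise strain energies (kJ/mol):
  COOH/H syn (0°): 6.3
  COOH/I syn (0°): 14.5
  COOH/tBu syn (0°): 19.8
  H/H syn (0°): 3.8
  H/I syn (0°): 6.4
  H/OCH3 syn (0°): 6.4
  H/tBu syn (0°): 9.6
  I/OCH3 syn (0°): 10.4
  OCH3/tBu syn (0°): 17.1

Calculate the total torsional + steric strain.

This conformer (eclipsed): H–OCH3 eclipsed, tBu–COOH eclipsed, I–H eclipsed; 6.4 + 19.8 + 6.4 = 32.6 kJ/mol.

32.6 kJ/mol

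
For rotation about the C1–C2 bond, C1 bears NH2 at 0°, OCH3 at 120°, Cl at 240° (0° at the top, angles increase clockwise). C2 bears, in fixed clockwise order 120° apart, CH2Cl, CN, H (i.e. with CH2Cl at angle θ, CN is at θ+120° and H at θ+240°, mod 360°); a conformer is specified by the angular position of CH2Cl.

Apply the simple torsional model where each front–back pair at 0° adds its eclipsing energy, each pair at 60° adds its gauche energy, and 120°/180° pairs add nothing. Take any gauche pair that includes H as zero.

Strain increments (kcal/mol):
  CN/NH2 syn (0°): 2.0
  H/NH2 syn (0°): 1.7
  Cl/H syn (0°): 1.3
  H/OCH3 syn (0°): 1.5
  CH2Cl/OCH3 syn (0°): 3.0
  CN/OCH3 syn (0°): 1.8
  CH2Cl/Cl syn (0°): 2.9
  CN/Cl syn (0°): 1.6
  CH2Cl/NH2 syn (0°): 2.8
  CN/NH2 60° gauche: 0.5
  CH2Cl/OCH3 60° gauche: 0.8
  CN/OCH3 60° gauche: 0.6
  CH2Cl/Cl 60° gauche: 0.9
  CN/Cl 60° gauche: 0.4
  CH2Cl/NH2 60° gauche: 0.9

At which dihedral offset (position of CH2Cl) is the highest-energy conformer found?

CH2Cl at 0° (eclipsed): NH2–CH2Cl eclipsed, OCH3–CN eclipsed, Cl–H eclipsed; 2.8 + 1.8 + 1.3 = 5.9 kcal/mol.
CH2Cl at 60° (staggered): NH2–CH2Cl gauche, OCH3–CH2Cl gauche, OCH3–CN gauche, Cl–CN gauche; 0.9 + 0.8 + 0.6 + 0.4 = 2.7 kcal/mol.
CH2Cl at 120° (eclipsed): NH2–H eclipsed, OCH3–CH2Cl eclipsed, Cl–CN eclipsed; 1.7 + 3.0 + 1.6 = 6.3 kcal/mol.
CH2Cl at 180° (staggered): NH2–CN gauche, OCH3–CH2Cl gauche, Cl–CH2Cl gauche, Cl–CN gauche; 0.5 + 0.8 + 0.9 + 0.4 = 2.6 kcal/mol.
CH2Cl at 240° (eclipsed): NH2–CN eclipsed, OCH3–H eclipsed, Cl–CH2Cl eclipsed; 2.0 + 1.5 + 2.9 = 6.4 kcal/mol.
CH2Cl at 300° (staggered): NH2–CH2Cl gauche, NH2–CN gauche, OCH3–CN gauche, Cl–CH2Cl gauche; 0.9 + 0.5 + 0.6 + 0.9 = 2.9 kcal/mol.
The maximum (6.4 kcal/mol) occurs with CH2Cl at 240°.

240°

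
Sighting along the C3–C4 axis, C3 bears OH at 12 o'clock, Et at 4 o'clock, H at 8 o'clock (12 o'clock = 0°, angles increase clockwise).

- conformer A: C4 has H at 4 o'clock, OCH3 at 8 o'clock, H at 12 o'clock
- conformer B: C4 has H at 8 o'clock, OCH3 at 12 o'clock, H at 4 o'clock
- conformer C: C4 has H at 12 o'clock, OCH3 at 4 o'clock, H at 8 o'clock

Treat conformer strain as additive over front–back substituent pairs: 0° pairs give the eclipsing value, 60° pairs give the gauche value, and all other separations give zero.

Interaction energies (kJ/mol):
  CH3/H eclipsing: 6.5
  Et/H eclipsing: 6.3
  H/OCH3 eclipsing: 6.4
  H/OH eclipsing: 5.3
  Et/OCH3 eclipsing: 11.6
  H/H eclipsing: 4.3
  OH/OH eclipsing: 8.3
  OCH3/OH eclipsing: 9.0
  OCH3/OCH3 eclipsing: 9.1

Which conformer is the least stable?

A (eclipsed): OH–H eclipsed, Et–H eclipsed, H–OCH3 eclipsed; 5.3 + 6.3 + 6.4 = 18.0 kJ/mol.
B (eclipsed): OH–OCH3 eclipsed, Et–H eclipsed, H–H eclipsed; 9.0 + 6.3 + 4.3 = 19.6 kJ/mol.
C (eclipsed): OH–H eclipsed, Et–OCH3 eclipsed, H–H eclipsed; 5.3 + 11.6 + 4.3 = 21.2 kJ/mol.
C has the highest total (21.2 kJ/mol).

C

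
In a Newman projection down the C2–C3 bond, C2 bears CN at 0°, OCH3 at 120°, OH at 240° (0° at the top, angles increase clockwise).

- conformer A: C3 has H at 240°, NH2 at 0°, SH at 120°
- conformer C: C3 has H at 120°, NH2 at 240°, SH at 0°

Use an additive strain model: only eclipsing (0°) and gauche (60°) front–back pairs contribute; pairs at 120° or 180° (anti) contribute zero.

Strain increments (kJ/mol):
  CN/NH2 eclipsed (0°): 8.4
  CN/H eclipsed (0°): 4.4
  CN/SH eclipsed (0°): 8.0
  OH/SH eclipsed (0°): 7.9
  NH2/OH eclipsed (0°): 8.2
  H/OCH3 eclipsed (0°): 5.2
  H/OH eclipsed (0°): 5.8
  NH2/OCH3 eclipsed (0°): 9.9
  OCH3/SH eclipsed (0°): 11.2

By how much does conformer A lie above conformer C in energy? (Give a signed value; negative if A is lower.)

A (eclipsed): CN(0°)/NH2(0°) eclipsed 8.4; OCH3(120°)/SH(120°) eclipsed 11.2; OH(240°)/H(240°) eclipsed 5.8 → 25.4 kJ/mol.
C (eclipsed): CN(0°)/SH(0°) eclipsed 8.0; OCH3(120°)/H(120°) eclipsed 5.2; OH(240°)/NH2(240°) eclipsed 8.2 → 21.4 kJ/mol.
E(A) − E(C) = 25.4 − 21.4 = +4.0 kJ/mol.

+4.0 kJ/mol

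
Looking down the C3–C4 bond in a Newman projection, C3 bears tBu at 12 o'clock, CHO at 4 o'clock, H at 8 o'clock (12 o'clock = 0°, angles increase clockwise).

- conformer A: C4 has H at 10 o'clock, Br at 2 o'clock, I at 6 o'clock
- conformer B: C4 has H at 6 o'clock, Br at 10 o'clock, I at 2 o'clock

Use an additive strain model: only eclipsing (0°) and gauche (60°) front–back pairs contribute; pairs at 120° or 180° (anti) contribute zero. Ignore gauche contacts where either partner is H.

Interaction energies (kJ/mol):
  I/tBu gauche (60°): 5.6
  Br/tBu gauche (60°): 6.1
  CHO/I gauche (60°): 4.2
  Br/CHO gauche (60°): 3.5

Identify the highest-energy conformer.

A (staggered): tBu–Br gauche, CHO–Br gauche, CHO–I gauche; 6.1 + 3.5 + 4.2 = 13.8 kJ/mol.
B (staggered): tBu–Br gauche, tBu–I gauche, CHO–I gauche; 6.1 + 5.6 + 4.2 = 15.9 kJ/mol.
B has the highest total (15.9 kJ/mol).

B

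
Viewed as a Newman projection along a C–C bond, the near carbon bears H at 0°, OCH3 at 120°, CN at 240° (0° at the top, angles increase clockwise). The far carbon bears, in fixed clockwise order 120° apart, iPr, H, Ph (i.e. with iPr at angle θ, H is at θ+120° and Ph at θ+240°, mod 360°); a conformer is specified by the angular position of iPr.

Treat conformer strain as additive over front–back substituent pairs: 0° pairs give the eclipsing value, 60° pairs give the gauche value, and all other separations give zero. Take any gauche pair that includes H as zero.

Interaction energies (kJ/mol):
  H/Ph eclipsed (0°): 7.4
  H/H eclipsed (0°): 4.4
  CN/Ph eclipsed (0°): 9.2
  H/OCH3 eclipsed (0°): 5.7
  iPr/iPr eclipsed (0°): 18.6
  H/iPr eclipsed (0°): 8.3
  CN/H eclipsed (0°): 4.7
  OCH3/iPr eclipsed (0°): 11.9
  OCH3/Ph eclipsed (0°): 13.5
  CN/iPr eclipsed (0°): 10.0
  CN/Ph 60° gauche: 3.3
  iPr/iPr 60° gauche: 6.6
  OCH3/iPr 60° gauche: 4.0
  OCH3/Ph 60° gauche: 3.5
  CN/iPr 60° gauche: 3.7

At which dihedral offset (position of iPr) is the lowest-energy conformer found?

60°

iPr at 0° (eclipsed): H(0°)/iPr(0°) eclipsed 8.3; OCH3(120°)/H(120°) eclipsed 5.7; CN(240°)/Ph(240°) eclipsed 9.2 → 23.2 kJ/mol.
iPr at 60° (staggered): OCH3(120°)/iPr(60°) gauche 4.0; CN(240°)/Ph(300°) gauche 3.3 → 7.3 kJ/mol.
iPr at 120° (eclipsed): H(0°)/Ph(0°) eclipsed 7.4; OCH3(120°)/iPr(120°) eclipsed 11.9; CN(240°)/H(240°) eclipsed 4.7 → 24.0 kJ/mol.
iPr at 180° (staggered): OCH3(120°)/iPr(180°) gauche 4.0; OCH3(120°)/Ph(60°) gauche 3.5; CN(240°)/iPr(180°) gauche 3.7 → 11.2 kJ/mol.
iPr at 240° (eclipsed): H(0°)/H(0°) eclipsed 4.4; OCH3(120°)/Ph(120°) eclipsed 13.5; CN(240°)/iPr(240°) eclipsed 10.0 → 27.9 kJ/mol.
iPr at 300° (staggered): OCH3(120°)/Ph(180°) gauche 3.5; CN(240°)/iPr(300°) gauche 3.7; CN(240°)/Ph(180°) gauche 3.3 → 10.5 kJ/mol.
The minimum (7.3 kJ/mol) occurs with iPr at 60°.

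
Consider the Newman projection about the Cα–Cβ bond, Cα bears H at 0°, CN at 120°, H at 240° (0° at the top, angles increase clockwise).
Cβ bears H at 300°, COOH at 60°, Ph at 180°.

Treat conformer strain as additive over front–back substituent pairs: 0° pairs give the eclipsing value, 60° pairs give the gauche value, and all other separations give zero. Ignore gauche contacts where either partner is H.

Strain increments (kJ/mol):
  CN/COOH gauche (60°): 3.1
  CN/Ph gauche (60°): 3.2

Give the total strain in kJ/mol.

6.3 kJ/mol

This conformer is staggered. CN at 120° is gauche with COOH at 60° (3.1); CN at 120° is gauche with Ph at 180° (3.2). Total 6.3 kJ/mol.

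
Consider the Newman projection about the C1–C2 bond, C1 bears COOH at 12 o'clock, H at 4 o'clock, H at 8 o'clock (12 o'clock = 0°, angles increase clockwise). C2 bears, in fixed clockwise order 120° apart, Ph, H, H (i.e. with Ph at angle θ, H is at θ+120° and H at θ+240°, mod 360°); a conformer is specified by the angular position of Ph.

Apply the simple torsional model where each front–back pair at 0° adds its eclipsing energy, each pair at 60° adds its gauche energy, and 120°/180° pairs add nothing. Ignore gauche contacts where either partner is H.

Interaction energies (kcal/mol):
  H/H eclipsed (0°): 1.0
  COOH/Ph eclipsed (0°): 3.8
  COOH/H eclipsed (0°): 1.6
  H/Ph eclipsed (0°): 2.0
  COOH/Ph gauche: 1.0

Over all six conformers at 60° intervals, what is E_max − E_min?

5.8 kcal/mol

Ph at 0° (eclipsed): COOH(0°)/Ph(0°) eclipsed 3.8; H(120°)/H(120°) eclipsed 1.0; H(240°)/H(240°) eclipsed 1.0 → 5.8 kcal/mol.
Ph at 60° (staggered): COOH(0°)/Ph(60°) gauche 1.0 → 1.0 kcal/mol.
Ph at 120° (eclipsed): COOH(0°)/H(0°) eclipsed 1.6; H(120°)/Ph(120°) eclipsed 2.0; H(240°)/H(240°) eclipsed 1.0 → 4.6 kcal/mol.
Ph at 180° (staggered): no non-H gauche contacts → 0.0 kcal/mol.
Ph at 240° (eclipsed): COOH(0°)/H(0°) eclipsed 1.6; H(120°)/H(120°) eclipsed 1.0; H(240°)/Ph(240°) eclipsed 2.0 → 4.6 kcal/mol.
Ph at 300° (staggered): COOH(0°)/Ph(300°) gauche 1.0 → 1.0 kcal/mol.
Max at 0° (5.8 kcal/mol), min at 180° (0.0 kcal/mol); barrier = 5.8 kcal/mol.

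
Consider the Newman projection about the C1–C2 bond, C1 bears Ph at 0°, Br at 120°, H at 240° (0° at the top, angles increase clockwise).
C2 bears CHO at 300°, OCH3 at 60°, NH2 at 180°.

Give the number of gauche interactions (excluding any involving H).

4

Non-H gauche pairs: Ph(0°)/CHO(300°); Ph(0°)/OCH3(60°); Br(120°)/OCH3(60°); Br(120°)/NH2(180°) — 4 interactions.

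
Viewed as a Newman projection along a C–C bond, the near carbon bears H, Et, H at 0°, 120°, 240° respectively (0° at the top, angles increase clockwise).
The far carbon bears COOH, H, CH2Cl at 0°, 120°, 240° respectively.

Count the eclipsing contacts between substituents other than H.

0

Every eclipsing pair involves H, so the count is 0.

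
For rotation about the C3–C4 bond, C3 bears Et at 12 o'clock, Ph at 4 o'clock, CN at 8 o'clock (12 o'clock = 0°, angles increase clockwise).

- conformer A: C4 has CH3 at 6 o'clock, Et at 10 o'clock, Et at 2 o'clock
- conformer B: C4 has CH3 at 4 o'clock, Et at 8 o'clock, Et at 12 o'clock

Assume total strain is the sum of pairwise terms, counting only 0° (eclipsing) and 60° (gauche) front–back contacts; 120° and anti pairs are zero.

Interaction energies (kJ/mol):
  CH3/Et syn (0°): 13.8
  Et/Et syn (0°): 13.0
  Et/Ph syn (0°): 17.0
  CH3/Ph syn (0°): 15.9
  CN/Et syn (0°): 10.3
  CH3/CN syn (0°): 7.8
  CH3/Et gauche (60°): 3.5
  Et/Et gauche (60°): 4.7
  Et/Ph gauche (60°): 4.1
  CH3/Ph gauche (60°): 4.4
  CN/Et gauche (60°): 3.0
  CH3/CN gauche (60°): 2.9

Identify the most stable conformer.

A is staggered. Et at 0° is gauche with Et at 300° (4.7); Et at 0° is gauche with Et at 60° (4.7); Ph at 120° is gauche with CH3 at 180° (4.4); Ph at 120° is gauche with Et at 60° (4.1); CN at 240° is gauche with CH3 at 180° (2.9); CN at 240° is gauche with Et at 300° (3.0). Total 23.8 kJ/mol.
B is eclipsed. Et at 0° is eclipsed with Et at 0° (13.0); Ph at 120° is eclipsed with CH3 at 120° (15.9); CN at 240° is eclipsed with Et at 240° (10.3). Total 39.2 kJ/mol.
A has the lowest total (23.8 kJ/mol).

A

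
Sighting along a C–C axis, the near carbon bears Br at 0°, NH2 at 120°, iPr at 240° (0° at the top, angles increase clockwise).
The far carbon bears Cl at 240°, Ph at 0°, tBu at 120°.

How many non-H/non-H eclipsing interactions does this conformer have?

3

Non-H eclipsing pairs: Br(0°)/Ph(0°); NH2(120°)/tBu(120°); iPr(240°)/Cl(240°) — 3 interactions.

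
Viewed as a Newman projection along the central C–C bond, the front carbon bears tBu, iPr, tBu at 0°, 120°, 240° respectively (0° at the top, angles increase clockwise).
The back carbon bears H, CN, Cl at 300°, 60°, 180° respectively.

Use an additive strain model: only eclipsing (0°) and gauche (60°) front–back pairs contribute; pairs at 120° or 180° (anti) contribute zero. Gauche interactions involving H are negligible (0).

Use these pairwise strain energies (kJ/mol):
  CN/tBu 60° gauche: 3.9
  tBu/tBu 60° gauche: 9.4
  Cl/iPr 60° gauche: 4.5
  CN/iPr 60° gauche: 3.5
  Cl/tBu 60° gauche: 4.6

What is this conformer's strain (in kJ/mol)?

16.5 kJ/mol

This conformer (staggered): tBu(0°)/CN(60°) gauche 3.9; iPr(120°)/CN(60°) gauche 3.5; iPr(120°)/Cl(180°) gauche 4.5; tBu(240°)/Cl(180°) gauche 4.6 → 16.5 kJ/mol.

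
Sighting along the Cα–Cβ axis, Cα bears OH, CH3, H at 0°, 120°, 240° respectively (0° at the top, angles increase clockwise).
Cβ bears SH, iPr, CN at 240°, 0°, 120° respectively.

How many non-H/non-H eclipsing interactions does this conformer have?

Non-H eclipsing pairs: OH(0°)/iPr(0°); CH3(120°)/CN(120°) — 2 interactions.

2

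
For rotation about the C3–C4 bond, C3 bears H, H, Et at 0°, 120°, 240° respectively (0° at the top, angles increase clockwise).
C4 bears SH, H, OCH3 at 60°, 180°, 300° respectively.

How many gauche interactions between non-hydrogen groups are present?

1

Non-H gauche pairs: Et(240°)/OCH3(300°) — 1 interaction.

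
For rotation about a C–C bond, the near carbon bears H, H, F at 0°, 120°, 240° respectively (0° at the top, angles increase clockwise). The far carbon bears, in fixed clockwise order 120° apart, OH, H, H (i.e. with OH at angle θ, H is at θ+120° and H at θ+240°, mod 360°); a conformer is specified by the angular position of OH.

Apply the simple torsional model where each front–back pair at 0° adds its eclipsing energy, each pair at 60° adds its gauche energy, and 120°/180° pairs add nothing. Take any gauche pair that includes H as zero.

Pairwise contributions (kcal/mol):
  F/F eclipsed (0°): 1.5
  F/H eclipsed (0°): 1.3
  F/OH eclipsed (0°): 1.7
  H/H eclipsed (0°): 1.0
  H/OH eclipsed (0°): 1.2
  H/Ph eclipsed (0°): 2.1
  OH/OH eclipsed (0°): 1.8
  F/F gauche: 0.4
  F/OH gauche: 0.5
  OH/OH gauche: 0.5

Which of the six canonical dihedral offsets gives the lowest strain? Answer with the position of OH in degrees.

OH at 0° (eclipsed): H–OH eclipsed, H–H eclipsed, F–H eclipsed; 1.2 + 1.0 + 1.3 = 3.5 kcal/mol.
OH at 60° (staggered): no non-H gauche contacts → 0.0 kcal/mol.
OH at 120° (eclipsed): H–H eclipsed, H–OH eclipsed, F–H eclipsed; 1.0 + 1.2 + 1.3 = 3.5 kcal/mol.
OH at 180° (staggered): F–OH gauche; 0.5 = 0.5 kcal/mol.
OH at 240° (eclipsed): H–H eclipsed, H–H eclipsed, F–OH eclipsed; 1.0 + 1.0 + 1.7 = 3.7 kcal/mol.
OH at 300° (staggered): F–OH gauche; 0.5 = 0.5 kcal/mol.
The minimum (0.0 kcal/mol) occurs with OH at 60°.

60°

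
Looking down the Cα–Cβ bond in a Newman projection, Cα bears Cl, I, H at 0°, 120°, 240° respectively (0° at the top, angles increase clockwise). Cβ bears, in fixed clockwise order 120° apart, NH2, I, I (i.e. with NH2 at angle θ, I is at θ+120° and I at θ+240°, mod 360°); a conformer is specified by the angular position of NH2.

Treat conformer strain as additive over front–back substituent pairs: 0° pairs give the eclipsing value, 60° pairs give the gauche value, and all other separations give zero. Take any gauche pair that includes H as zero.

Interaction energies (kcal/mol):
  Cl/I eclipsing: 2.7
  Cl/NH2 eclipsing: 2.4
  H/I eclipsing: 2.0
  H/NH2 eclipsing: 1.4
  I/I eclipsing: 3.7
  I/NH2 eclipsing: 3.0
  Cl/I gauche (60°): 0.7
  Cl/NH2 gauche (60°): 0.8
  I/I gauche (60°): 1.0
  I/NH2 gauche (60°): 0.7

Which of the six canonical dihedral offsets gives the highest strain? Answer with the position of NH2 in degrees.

0°

NH2 at 0° (eclipsed): Cl(0°)/NH2(0°) eclipsed 2.4; I(120°)/I(120°) eclipsed 3.7; H(240°)/I(240°) eclipsed 2.0 → 8.1 kcal/mol.
NH2 at 60° (staggered): Cl(0°)/NH2(60°) gauche 0.8; Cl(0°)/I(300°) gauche 0.7; I(120°)/NH2(60°) gauche 0.7; I(120°)/I(180°) gauche 1.0 → 3.2 kcal/mol.
NH2 at 120° (eclipsed): Cl(0°)/I(0°) eclipsed 2.7; I(120°)/NH2(120°) eclipsed 3.0; H(240°)/I(240°) eclipsed 2.0 → 7.7 kcal/mol.
NH2 at 180° (staggered): Cl(0°)/I(300°) gauche 0.7; Cl(0°)/I(60°) gauche 0.7; I(120°)/NH2(180°) gauche 0.7; I(120°)/I(60°) gauche 1.0 → 3.1 kcal/mol.
NH2 at 240° (eclipsed): Cl(0°)/I(0°) eclipsed 2.7; I(120°)/I(120°) eclipsed 3.7; H(240°)/NH2(240°) eclipsed 1.4 → 7.8 kcal/mol.
NH2 at 300° (staggered): Cl(0°)/NH2(300°) gauche 0.8; Cl(0°)/I(60°) gauche 0.7; I(120°)/I(60°) gauche 1.0; I(120°)/I(180°) gauche 1.0 → 3.5 kcal/mol.
The maximum (8.1 kcal/mol) occurs with NH2 at 0°.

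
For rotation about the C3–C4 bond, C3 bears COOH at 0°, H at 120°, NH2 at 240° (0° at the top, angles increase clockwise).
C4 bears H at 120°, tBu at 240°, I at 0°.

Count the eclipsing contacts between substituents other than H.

2

Non-H eclipsing pairs: COOH(0°)/I(0°); NH2(240°)/tBu(240°) — 2 interactions.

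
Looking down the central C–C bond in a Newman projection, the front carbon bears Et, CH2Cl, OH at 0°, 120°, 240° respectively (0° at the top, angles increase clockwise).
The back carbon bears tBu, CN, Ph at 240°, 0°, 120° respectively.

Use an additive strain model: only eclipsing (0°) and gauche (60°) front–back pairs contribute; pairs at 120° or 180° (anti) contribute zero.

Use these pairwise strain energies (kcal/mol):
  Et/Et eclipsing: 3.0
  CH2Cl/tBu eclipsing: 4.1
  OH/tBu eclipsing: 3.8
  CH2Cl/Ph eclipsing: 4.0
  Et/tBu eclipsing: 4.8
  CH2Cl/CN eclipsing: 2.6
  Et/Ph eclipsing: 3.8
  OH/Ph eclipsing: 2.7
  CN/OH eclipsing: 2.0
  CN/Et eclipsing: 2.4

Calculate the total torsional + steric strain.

This conformer (eclipsed): Et(0°)/CN(0°) eclipsed 2.4; CH2Cl(120°)/Ph(120°) eclipsed 4.0; OH(240°)/tBu(240°) eclipsed 3.8 → 10.2 kcal/mol.

10.2 kcal/mol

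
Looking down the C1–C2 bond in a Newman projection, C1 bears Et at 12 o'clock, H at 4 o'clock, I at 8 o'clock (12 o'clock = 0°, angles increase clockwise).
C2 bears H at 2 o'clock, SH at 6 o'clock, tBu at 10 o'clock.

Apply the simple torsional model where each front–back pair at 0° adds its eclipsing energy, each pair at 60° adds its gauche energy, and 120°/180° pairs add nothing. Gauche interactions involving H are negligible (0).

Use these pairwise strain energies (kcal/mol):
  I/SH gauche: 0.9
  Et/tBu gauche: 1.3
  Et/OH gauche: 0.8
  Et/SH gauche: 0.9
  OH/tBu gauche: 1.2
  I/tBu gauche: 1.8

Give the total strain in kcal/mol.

4.0 kcal/mol

This conformer (staggered): Et(0°)/tBu(300°) gauche 1.3; I(240°)/SH(180°) gauche 0.9; I(240°)/tBu(300°) gauche 1.8 → 4.0 kcal/mol.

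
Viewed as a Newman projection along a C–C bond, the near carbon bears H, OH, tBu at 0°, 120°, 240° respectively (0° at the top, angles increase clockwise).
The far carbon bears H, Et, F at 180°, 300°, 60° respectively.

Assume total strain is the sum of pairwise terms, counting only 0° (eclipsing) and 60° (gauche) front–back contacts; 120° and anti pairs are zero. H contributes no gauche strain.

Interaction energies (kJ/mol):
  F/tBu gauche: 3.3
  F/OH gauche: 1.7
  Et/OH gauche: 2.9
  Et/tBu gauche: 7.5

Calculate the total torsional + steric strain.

9.2 kJ/mol

This conformer (staggered): OH–F gauche, tBu–Et gauche; 1.7 + 7.5 = 9.2 kJ/mol.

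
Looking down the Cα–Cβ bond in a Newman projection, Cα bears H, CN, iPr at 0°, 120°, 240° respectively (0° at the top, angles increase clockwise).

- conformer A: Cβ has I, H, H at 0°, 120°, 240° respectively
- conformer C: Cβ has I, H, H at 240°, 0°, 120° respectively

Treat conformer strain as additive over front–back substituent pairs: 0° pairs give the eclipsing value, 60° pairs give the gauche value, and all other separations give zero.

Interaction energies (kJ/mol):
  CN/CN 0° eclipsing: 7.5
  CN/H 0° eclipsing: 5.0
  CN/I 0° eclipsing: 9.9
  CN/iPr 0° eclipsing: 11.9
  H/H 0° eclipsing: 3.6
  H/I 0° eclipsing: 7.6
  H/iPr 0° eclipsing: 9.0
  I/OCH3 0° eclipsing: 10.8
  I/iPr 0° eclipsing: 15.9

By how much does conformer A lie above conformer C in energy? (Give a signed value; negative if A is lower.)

-2.9 kJ/mol

A (eclipsed): H(0°)/I(0°) eclipsed 7.6; CN(120°)/H(120°) eclipsed 5.0; iPr(240°)/H(240°) eclipsed 9.0 → 21.6 kJ/mol.
C (eclipsed): H(0°)/H(0°) eclipsed 3.6; CN(120°)/H(120°) eclipsed 5.0; iPr(240°)/I(240°) eclipsed 15.9 → 24.5 kJ/mol.
E(A) − E(C) = 21.6 − 24.5 = -2.9 kJ/mol.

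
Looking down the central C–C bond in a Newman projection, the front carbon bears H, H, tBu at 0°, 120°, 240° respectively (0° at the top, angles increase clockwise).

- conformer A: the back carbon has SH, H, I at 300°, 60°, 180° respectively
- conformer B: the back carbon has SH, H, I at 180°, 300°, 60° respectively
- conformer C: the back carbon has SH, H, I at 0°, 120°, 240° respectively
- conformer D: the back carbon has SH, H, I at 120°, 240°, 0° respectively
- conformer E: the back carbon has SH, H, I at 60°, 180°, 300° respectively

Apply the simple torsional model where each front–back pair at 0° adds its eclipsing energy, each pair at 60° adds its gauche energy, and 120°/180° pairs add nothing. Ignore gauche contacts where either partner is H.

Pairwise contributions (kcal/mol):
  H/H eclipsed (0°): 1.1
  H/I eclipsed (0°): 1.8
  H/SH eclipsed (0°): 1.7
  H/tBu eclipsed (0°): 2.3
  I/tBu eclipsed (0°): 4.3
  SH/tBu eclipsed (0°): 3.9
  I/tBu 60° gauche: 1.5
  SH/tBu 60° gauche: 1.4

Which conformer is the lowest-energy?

A (staggered): tBu(240°)/SH(300°) gauche 1.4; tBu(240°)/I(180°) gauche 1.5 → 2.9 kcal/mol.
B (staggered): tBu(240°)/SH(180°) gauche 1.4 → 1.4 kcal/mol.
C (eclipsed): H(0°)/SH(0°) eclipsed 1.7; H(120°)/H(120°) eclipsed 1.1; tBu(240°)/I(240°) eclipsed 4.3 → 7.1 kcal/mol.
D (eclipsed): H(0°)/I(0°) eclipsed 1.8; H(120°)/SH(120°) eclipsed 1.7; tBu(240°)/H(240°) eclipsed 2.3 → 5.8 kcal/mol.
E (staggered): tBu(240°)/I(300°) gauche 1.5 → 1.5 kcal/mol.
B has the lowest total (1.4 kcal/mol).

B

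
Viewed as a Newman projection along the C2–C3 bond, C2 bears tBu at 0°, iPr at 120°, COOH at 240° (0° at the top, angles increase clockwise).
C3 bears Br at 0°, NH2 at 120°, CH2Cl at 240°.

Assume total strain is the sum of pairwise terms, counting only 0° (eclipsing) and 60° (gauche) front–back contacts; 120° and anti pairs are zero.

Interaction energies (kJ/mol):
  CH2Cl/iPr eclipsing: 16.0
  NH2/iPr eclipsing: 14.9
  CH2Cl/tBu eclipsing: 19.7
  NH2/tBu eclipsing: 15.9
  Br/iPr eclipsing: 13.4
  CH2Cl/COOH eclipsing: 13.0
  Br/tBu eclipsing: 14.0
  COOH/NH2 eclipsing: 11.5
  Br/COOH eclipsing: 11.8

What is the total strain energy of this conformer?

This conformer (eclipsed): tBu–Br eclipsed, iPr–NH2 eclipsed, COOH–CH2Cl eclipsed; 14.0 + 14.9 + 13.0 = 41.9 kJ/mol.

41.9 kJ/mol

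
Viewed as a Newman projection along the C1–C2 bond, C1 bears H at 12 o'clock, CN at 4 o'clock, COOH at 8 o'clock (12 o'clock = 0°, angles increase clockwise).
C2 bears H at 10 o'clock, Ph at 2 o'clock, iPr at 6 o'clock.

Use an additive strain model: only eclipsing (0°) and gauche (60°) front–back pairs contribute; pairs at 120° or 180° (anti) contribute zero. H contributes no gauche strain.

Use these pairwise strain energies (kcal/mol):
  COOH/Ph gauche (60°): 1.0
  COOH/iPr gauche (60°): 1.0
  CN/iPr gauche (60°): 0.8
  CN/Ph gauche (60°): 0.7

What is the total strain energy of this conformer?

This conformer (staggered): CN–Ph gauche, CN–iPr gauche, COOH–iPr gauche; 0.7 + 0.8 + 1.0 = 2.5 kcal/mol.

2.5 kcal/mol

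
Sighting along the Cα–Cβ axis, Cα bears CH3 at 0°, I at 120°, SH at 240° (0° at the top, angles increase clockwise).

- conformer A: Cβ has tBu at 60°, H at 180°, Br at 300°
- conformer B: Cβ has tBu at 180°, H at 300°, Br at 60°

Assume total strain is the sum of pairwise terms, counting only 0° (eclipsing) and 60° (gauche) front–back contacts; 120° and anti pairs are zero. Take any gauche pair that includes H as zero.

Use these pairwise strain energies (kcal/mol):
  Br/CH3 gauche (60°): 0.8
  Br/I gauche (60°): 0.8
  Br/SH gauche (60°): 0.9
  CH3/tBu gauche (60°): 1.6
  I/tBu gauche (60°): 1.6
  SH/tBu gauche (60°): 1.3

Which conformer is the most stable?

B

A (staggered): CH3(0°)/tBu(60°) gauche 1.6; CH3(0°)/Br(300°) gauche 0.8; I(120°)/tBu(60°) gauche 1.6; SH(240°)/Br(300°) gauche 0.9 → 4.9 kcal/mol.
B (staggered): CH3(0°)/Br(60°) gauche 0.8; I(120°)/tBu(180°) gauche 1.6; I(120°)/Br(60°) gauche 0.8; SH(240°)/tBu(180°) gauche 1.3 → 4.5 kcal/mol.
B has the lowest total (4.5 kcal/mol).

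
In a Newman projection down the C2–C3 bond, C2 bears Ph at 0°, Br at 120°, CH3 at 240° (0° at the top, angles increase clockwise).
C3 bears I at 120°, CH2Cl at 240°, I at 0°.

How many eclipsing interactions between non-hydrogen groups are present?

3

Non-H eclipsing pairs: Ph(0°)/I(0°); Br(120°)/I(120°); CH3(240°)/CH2Cl(240°) — 3 interactions.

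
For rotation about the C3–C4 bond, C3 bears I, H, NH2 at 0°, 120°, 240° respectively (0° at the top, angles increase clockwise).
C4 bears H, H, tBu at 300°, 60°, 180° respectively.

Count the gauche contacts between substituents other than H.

1

Non-H gauche pairs: NH2(240°)/tBu(180°) — 1 interaction.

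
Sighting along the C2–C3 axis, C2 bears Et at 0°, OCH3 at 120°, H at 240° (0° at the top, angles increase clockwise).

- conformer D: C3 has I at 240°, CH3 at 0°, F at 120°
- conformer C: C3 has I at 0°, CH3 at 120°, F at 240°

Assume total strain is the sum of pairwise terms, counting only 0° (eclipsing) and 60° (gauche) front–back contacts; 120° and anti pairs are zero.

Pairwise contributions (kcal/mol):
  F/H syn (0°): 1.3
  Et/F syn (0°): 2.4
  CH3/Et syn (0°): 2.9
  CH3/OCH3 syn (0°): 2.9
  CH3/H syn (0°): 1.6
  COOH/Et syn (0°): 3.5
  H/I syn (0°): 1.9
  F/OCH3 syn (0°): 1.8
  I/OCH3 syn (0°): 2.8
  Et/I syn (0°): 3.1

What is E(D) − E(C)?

-0.7 kcal/mol

D (eclipsed): Et–CH3 eclipsed, OCH3–F eclipsed, H–I eclipsed; 2.9 + 1.8 + 1.9 = 6.6 kcal/mol.
C (eclipsed): Et–I eclipsed, OCH3–CH3 eclipsed, H–F eclipsed; 3.1 + 2.9 + 1.3 = 7.3 kcal/mol.
E(D) − E(C) = 6.6 − 7.3 = -0.7 kcal/mol.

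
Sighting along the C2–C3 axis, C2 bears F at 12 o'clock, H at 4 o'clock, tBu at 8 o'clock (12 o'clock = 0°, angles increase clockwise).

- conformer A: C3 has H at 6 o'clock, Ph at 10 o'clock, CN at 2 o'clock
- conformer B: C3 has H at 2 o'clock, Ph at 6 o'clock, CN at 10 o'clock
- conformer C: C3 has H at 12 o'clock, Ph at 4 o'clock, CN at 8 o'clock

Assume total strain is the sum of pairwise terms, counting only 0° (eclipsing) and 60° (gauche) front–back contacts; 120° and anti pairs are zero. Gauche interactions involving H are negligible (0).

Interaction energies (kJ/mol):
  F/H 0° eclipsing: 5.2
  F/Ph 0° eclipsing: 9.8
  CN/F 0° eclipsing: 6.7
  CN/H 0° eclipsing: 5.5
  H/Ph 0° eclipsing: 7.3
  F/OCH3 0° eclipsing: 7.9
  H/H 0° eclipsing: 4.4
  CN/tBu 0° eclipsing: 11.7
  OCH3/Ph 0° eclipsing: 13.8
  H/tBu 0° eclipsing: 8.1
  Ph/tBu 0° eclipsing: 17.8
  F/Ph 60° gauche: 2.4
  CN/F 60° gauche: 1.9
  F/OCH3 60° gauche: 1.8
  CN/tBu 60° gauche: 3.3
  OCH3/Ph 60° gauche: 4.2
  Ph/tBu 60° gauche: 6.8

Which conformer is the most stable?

A is staggered. F at 0° is gauche with Ph at 300° (2.4); F at 0° is gauche with CN at 60° (1.9); tBu at 240° is gauche with Ph at 300° (6.8). Total 11.1 kJ/mol.
B is staggered. F at 0° is gauche with CN at 300° (1.9); tBu at 240° is gauche with Ph at 180° (6.8); tBu at 240° is gauche with CN at 300° (3.3). Total 12.0 kJ/mol.
C is eclipsed. F at 0° is eclipsed with H at 0° (5.2); H at 120° is eclipsed with Ph at 120° (7.3); tBu at 240° is eclipsed with CN at 240° (11.7). Total 24.2 kJ/mol.
A has the lowest total (11.1 kJ/mol).

A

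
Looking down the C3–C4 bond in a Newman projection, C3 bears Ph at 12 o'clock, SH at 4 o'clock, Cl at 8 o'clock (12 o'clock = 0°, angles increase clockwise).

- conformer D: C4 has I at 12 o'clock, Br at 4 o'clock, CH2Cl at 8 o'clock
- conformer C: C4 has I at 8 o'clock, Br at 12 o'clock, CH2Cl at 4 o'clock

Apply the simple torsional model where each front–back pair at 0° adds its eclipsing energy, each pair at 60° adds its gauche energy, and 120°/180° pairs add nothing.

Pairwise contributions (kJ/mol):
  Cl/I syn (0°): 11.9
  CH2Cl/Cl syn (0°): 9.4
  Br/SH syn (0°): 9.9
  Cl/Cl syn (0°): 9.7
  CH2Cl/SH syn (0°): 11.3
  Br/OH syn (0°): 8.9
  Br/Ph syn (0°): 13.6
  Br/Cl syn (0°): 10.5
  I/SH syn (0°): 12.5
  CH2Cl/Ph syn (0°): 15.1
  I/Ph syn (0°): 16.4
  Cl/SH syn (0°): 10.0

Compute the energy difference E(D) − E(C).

-1.1 kJ/mol

D (eclipsed): Ph(0°)/I(0°) eclipsed 16.4; SH(120°)/Br(120°) eclipsed 9.9; Cl(240°)/CH2Cl(240°) eclipsed 9.4 → 35.7 kJ/mol.
C (eclipsed): Ph(0°)/Br(0°) eclipsed 13.6; SH(120°)/CH2Cl(120°) eclipsed 11.3; Cl(240°)/I(240°) eclipsed 11.9 → 36.8 kJ/mol.
E(D) − E(C) = 35.7 − 36.8 = -1.1 kJ/mol.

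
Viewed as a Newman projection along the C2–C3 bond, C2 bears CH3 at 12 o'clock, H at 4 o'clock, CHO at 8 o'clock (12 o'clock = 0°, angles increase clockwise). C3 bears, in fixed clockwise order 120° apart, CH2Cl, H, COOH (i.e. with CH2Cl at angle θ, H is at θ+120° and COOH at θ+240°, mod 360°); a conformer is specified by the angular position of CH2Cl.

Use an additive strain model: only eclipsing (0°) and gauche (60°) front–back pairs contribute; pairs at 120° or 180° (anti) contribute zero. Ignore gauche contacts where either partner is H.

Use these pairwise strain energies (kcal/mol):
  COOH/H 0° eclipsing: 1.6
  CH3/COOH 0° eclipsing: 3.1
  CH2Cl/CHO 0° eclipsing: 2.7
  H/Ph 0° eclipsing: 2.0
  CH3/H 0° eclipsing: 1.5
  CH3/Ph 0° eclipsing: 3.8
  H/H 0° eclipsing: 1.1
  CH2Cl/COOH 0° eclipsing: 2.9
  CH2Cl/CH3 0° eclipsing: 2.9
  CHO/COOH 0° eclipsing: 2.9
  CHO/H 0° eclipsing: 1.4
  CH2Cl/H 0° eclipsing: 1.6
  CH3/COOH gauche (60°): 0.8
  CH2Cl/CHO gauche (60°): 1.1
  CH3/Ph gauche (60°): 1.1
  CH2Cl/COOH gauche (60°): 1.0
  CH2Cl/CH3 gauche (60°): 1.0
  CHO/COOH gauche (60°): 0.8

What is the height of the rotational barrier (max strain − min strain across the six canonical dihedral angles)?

CH2Cl at 0° (eclipsed): CH3–CH2Cl eclipsed, H–H eclipsed, CHO–COOH eclipsed; 2.9 + 1.1 + 2.9 = 6.9 kcal/mol.
CH2Cl at 60° (staggered): CH3–CH2Cl gauche, CH3–COOH gauche, CHO–COOH gauche; 1.0 + 0.8 + 0.8 = 2.6 kcal/mol.
CH2Cl at 120° (eclipsed): CH3–COOH eclipsed, H–CH2Cl eclipsed, CHO–H eclipsed; 3.1 + 1.6 + 1.4 = 6.1 kcal/mol.
CH2Cl at 180° (staggered): CH3–COOH gauche, CHO–CH2Cl gauche; 0.8 + 1.1 = 1.9 kcal/mol.
CH2Cl at 240° (eclipsed): CH3–H eclipsed, H–COOH eclipsed, CHO–CH2Cl eclipsed; 1.5 + 1.6 + 2.7 = 5.8 kcal/mol.
CH2Cl at 300° (staggered): CH3–CH2Cl gauche, CHO–CH2Cl gauche, CHO–COOH gauche; 1.0 + 1.1 + 0.8 = 2.9 kcal/mol.
Max at 0° (6.9 kcal/mol), min at 180° (1.9 kcal/mol); barrier = 5.0 kcal/mol.

5.0 kcal/mol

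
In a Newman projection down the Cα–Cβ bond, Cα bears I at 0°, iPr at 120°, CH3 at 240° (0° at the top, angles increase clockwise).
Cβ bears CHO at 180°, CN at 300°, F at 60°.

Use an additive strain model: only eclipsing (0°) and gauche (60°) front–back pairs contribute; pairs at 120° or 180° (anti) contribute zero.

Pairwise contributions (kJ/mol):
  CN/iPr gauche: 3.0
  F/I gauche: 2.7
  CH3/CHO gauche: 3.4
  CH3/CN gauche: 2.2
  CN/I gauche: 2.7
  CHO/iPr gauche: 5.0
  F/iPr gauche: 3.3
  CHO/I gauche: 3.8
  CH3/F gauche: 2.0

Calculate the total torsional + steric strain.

This conformer (staggered): I–CN gauche, I–F gauche, iPr–CHO gauche, iPr–F gauche, CH3–CHO gauche, CH3–CN gauche; 2.7 + 2.7 + 5.0 + 3.3 + 3.4 + 2.2 = 19.3 kJ/mol.

19.3 kJ/mol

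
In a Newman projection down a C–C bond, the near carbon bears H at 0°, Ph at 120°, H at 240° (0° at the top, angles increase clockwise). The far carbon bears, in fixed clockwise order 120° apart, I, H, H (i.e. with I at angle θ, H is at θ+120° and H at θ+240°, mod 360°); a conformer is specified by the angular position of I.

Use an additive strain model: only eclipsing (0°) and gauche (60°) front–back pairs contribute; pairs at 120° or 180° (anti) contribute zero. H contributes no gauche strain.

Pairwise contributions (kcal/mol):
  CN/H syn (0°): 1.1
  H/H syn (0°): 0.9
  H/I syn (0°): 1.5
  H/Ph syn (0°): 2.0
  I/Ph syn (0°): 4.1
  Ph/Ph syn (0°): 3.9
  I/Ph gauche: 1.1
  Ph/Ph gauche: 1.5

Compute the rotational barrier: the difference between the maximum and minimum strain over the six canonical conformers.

I at 0° (eclipsed): H–I eclipsed, Ph–H eclipsed, H–H eclipsed; 1.5 + 2.0 + 0.9 = 4.4 kcal/mol.
I at 60° (staggered): Ph–I gauche; 1.1 = 1.1 kcal/mol.
I at 120° (eclipsed): H–H eclipsed, Ph–I eclipsed, H–H eclipsed; 0.9 + 4.1 + 0.9 = 5.9 kcal/mol.
I at 180° (staggered): Ph–I gauche; 1.1 = 1.1 kcal/mol.
I at 240° (eclipsed): H–H eclipsed, Ph–H eclipsed, H–I eclipsed; 0.9 + 2.0 + 1.5 = 4.4 kcal/mol.
I at 300° (staggered): no non-H gauche contacts → 0.0 kcal/mol.
Max at 120° (5.9 kcal/mol), min at 300° (0.0 kcal/mol); barrier = 5.9 kcal/mol.

5.9 kcal/mol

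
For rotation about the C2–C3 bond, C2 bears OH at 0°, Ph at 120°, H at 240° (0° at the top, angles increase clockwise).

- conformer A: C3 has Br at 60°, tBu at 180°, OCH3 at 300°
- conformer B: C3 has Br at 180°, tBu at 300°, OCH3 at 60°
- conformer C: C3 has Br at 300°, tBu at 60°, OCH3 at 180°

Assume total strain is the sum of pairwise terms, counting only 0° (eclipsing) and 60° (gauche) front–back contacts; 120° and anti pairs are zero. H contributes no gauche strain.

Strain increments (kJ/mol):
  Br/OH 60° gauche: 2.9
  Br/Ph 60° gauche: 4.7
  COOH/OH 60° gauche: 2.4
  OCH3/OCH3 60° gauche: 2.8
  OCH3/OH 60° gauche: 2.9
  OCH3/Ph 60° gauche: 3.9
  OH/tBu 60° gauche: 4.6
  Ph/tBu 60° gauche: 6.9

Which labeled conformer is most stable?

A is staggered. OH at 0° is gauche with Br at 60° (2.9); OH at 0° is gauche with OCH3 at 300° (2.9); Ph at 120° is gauche with Br at 60° (4.7); Ph at 120° is gauche with tBu at 180° (6.9). Total 17.4 kJ/mol.
B is staggered. OH at 0° is gauche with tBu at 300° (4.6); OH at 0° is gauche with OCH3 at 60° (2.9); Ph at 120° is gauche with Br at 180° (4.7); Ph at 120° is gauche with OCH3 at 60° (3.9). Total 16.1 kJ/mol.
C is staggered. OH at 0° is gauche with Br at 300° (2.9); OH at 0° is gauche with tBu at 60° (4.6); Ph at 120° is gauche with tBu at 60° (6.9); Ph at 120° is gauche with OCH3 at 180° (3.9). Total 18.3 kJ/mol.
B has the lowest total (16.1 kJ/mol).

B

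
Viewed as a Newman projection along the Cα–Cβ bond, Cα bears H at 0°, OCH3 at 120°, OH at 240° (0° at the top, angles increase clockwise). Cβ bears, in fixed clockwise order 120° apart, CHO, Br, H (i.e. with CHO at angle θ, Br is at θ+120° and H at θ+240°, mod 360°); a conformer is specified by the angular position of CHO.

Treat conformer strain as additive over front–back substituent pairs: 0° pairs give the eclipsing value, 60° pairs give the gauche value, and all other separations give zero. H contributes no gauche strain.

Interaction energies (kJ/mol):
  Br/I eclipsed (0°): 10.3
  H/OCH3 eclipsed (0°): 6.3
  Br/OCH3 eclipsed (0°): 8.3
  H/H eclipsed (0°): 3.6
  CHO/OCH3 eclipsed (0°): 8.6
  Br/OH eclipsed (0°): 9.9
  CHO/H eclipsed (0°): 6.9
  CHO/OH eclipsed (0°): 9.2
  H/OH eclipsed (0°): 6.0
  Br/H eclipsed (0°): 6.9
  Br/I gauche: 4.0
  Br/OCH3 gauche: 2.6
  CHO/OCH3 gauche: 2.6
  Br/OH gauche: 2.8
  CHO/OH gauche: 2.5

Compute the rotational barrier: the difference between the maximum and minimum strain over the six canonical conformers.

17.3 kJ/mol

CHO at 0° (eclipsed): H(0°)/CHO(0°) eclipsed 6.9; OCH3(120°)/Br(120°) eclipsed 8.3; OH(240°)/H(240°) eclipsed 6.0 → 21.2 kJ/mol.
CHO at 60° (staggered): OCH3(120°)/CHO(60°) gauche 2.6; OCH3(120°)/Br(180°) gauche 2.6; OH(240°)/Br(180°) gauche 2.8 → 8.0 kJ/mol.
CHO at 120° (eclipsed): H(0°)/H(0°) eclipsed 3.6; OCH3(120°)/CHO(120°) eclipsed 8.6; OH(240°)/Br(240°) eclipsed 9.9 → 22.1 kJ/mol.
CHO at 180° (staggered): OCH3(120°)/CHO(180°) gauche 2.6; OH(240°)/CHO(180°) gauche 2.5; OH(240°)/Br(300°) gauche 2.8 → 7.9 kJ/mol.
CHO at 240° (eclipsed): H(0°)/Br(0°) eclipsed 6.9; OCH3(120°)/H(120°) eclipsed 6.3; OH(240°)/CHO(240°) eclipsed 9.2 → 22.4 kJ/mol.
CHO at 300° (staggered): OCH3(120°)/Br(60°) gauche 2.6; OH(240°)/CHO(300°) gauche 2.5 → 5.1 kJ/mol.
Max at 240° (22.4 kJ/mol), min at 300° (5.1 kJ/mol); barrier = 17.3 kJ/mol.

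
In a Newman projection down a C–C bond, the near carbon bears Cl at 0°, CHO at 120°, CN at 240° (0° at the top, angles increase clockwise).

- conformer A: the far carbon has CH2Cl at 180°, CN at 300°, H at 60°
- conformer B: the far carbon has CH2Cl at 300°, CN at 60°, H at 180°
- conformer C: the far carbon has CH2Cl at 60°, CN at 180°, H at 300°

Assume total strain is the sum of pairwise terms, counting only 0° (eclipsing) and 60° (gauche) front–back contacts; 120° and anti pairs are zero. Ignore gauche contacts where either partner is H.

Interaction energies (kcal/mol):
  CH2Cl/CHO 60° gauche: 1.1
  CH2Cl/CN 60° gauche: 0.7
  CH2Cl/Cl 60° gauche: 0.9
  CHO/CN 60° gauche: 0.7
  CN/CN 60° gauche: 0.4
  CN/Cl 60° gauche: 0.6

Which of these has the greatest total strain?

A (staggered): Cl–CN gauche, CHO–CH2Cl gauche, CN–CH2Cl gauche, CN–CN gauche; 0.6 + 1.1 + 0.7 + 0.4 = 2.8 kcal/mol.
B (staggered): Cl–CH2Cl gauche, Cl–CN gauche, CHO–CN gauche, CN–CH2Cl gauche; 0.9 + 0.6 + 0.7 + 0.7 = 2.9 kcal/mol.
C (staggered): Cl–CH2Cl gauche, CHO–CH2Cl gauche, CHO–CN gauche, CN–CN gauche; 0.9 + 1.1 + 0.7 + 0.4 = 3.1 kcal/mol.
C has the highest total (3.1 kcal/mol).

C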